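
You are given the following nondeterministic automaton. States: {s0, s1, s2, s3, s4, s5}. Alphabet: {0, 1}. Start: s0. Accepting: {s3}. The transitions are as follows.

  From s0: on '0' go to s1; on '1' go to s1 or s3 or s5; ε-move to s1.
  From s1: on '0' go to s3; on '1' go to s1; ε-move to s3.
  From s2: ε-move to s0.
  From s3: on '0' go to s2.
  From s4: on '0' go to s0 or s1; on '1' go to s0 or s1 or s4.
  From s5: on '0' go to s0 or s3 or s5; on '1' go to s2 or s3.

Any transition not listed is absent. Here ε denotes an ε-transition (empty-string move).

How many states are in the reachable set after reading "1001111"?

5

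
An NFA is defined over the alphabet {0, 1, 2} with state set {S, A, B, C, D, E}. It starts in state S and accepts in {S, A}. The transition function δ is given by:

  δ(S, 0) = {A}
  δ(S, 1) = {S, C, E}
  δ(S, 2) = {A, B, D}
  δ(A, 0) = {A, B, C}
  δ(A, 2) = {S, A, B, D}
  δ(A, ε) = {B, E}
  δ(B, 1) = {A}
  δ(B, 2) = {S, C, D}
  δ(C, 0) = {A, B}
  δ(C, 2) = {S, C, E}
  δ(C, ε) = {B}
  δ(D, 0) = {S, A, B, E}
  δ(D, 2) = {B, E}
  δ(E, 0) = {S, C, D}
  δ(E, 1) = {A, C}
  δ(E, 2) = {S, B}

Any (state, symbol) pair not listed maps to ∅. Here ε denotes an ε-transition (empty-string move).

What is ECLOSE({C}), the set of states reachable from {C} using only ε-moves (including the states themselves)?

{B, C}

Begin with {C}.
ε-move C → B; add B.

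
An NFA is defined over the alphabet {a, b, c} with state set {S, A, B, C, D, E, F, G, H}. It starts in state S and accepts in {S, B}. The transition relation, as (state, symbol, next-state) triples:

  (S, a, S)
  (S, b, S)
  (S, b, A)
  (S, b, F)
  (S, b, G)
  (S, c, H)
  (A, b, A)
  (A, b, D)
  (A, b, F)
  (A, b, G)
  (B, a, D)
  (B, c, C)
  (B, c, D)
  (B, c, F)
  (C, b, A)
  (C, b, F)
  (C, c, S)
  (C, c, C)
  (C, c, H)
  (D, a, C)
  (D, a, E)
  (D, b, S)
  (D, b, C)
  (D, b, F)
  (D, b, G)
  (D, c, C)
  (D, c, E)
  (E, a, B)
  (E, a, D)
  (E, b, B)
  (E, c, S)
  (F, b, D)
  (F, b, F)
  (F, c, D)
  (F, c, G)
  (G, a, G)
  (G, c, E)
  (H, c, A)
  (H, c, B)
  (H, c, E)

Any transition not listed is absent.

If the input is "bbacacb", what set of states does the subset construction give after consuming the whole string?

{S, A, B, C, D, F, G}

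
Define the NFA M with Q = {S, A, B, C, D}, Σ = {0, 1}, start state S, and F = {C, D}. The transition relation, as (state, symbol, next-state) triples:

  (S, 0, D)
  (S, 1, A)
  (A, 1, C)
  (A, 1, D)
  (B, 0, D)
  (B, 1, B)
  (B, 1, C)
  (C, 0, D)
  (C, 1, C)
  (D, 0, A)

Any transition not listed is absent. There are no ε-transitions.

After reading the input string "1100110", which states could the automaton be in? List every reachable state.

Start in {S}.
Read '1': {S} → {A}.
Read '1': {A} → {C, D}.
Read '0': {C, D} → {A, D}.
Read '0': {A, D} → {A}.
Read '1': {A} → {C, D}.
Read '1': {C, D} → {C}.
Read '0': {C} → {D}.

{D}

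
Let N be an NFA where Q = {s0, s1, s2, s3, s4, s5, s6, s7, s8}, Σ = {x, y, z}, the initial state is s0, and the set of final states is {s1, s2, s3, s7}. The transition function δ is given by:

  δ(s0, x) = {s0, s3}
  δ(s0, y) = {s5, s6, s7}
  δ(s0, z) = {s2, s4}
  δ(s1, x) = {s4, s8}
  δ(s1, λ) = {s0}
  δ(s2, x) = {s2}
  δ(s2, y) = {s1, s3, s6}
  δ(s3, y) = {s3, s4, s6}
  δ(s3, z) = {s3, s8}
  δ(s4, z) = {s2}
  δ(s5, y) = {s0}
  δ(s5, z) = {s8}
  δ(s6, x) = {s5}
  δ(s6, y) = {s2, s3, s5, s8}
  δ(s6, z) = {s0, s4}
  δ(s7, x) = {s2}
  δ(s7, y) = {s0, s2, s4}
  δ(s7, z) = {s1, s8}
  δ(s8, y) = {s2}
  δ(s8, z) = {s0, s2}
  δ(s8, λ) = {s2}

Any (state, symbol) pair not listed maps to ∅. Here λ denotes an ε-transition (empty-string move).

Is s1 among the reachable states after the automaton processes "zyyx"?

No

Start in {s0}.
Read 'z': s0→{s2, s4}; now {s2, s4}.
Read 'y': s2→{s1, s3, s6}, s4→∅; union {s1, s3, s6}; ε-closure = {s0, s1, s3, s6}.
Read 'y': s0→{s5, s6, s7}, s1→∅, s3→{s3, s4, s6}, s6→{s2, s3, s5, s8}; now {s2, s3, s4, s5, s6, s7, s8}.
Read 'x': s2→{s2}, s3→∅, s4→∅, s5→∅, s6→{s5}, s7→{s2}, s8→∅; now {s2, s5}.
State s1 is not in {s2, s5}.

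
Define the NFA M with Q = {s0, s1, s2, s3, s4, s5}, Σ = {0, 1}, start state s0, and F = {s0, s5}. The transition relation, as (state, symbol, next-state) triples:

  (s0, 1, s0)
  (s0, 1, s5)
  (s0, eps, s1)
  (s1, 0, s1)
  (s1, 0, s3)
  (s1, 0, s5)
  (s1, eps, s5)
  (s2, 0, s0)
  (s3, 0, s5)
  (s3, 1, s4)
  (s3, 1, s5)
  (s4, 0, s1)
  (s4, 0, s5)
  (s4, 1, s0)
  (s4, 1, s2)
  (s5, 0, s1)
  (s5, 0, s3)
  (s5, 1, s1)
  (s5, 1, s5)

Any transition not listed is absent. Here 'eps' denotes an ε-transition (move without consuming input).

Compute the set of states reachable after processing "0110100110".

Start: ε-closure({s0}) = {s0, s1, s5}.
Read '0': {s0, s1, s5} → {s1, s3, s5}.
Read '1': {s1, s3, s5} → {s1, s4, s5}.
Read '1': {s1, s4, s5} → {s0, s1, s2, s5}.
Read '0': {s0, s1, s2, s5} → {s0, s1, s3, s5}.
Read '1': {s0, s1, s3, s5} → {s0, s1, s4, s5}.
Read '0': {s0, s1, s4, s5} → {s1, s3, s5}.
Read '0': {s1, s3, s5} → {s1, s3, s5}.
Read '1': {s1, s3, s5} → {s1, s4, s5}.
Read '1': {s1, s4, s5} → {s0, s1, s2, s5}.
Read '0': {s0, s1, s2, s5} → {s0, s1, s3, s5}.

{s0, s1, s3, s5}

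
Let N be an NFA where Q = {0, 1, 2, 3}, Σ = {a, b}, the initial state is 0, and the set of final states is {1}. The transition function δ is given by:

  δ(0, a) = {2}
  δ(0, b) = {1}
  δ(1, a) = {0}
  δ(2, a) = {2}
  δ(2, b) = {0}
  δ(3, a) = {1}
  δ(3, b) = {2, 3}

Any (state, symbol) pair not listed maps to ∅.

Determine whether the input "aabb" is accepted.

Start in {0}.
Read 'a': {0} → {2}.
Read 'a': {2} → {2}.
Read 'b': {2} → {0}.
Read 'b': {0} → {1}.
The final set {1} contains the accepting state 1.

Yes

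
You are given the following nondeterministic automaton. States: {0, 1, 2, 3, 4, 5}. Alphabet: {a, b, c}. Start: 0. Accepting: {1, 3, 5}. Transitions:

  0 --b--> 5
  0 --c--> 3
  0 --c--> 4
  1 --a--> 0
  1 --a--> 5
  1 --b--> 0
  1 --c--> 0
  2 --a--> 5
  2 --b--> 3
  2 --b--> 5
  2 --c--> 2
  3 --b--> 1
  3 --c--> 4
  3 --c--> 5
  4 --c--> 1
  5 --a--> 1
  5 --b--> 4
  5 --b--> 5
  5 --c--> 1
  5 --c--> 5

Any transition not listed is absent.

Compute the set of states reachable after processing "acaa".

∅

Start in {0}.
Read 'a': {0} → ∅.
The set is empty and remains empty for the remaining 3 symbols.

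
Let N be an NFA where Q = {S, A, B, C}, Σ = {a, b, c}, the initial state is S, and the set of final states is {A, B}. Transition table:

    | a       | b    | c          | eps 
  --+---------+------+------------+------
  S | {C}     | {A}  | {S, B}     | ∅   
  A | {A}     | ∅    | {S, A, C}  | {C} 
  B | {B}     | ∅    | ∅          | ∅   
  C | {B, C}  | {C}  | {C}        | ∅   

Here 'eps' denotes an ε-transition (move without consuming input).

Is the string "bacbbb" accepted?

Start in {S}.
Read 'b': S→{A}; union {A}; ε-closure = {A, C}.
Read 'a': A→{A}, C→{B, C}; now {A, B, C}.
Read 'c': A→{S, A, C}, B→∅, C→{C}; now {S, A, C}.
Read 'b': S→{A}, A→∅, C→{C}; now {A, C}.
Read 'b': A→∅, C→{C}; now {C}.
Read 'b': C→{C}; now {C}.
The final set {C} contains no accepting state.

No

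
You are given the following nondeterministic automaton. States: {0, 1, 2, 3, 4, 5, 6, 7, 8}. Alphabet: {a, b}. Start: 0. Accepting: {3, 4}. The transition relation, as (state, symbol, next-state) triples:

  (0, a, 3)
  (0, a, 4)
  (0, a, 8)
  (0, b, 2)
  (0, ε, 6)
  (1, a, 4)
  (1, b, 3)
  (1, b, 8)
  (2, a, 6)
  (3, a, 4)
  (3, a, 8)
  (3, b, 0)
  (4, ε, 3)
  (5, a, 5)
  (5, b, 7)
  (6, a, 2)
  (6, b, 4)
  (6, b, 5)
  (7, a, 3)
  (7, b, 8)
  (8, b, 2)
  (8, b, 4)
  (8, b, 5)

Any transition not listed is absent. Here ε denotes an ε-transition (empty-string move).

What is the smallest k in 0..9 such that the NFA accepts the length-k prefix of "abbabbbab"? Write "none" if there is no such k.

1

Start: ε-closure({0}) = {0, 6}.
Read 'a': {0, 6} → {2, 3, 4, 8}.
None of the earlier sets intersect F, but {2, 3, 4, 8} does.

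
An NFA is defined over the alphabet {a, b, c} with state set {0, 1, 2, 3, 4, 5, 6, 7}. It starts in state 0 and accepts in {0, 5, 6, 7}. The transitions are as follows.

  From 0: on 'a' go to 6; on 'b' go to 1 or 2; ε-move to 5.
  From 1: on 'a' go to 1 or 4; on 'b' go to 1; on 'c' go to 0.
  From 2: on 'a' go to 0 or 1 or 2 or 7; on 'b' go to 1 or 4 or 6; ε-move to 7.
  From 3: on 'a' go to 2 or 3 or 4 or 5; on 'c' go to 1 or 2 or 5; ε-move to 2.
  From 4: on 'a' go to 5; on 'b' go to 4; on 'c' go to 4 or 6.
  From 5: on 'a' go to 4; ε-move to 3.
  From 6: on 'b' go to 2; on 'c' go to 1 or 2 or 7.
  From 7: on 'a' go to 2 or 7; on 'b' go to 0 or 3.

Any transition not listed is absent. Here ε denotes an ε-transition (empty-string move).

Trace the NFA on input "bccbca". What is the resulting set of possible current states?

{0, 1, 2, 3, 4, 5, 6, 7}

Start: ε-closure({0}) = {0, 2, 3, 5, 7}.
Read 'b': 0→{1, 2}, 2→{1, 4, 6}, 3→∅, 5→∅, 7→{0, 3}; union {0, 1, 2, 3, 4, 6}; ε-closure = {0, 1, 2, 3, 4, 5, 6, 7}.
Read 'c': 0→∅, 1→{0}, 2→∅, 3→{1, 2, 5}, 4→{4, 6}, 5→∅, 6→{1, 2, 7}, 7→∅; union {0, 1, 2, 4, 5, 6, 7}; ε-closure = {0, 1, 2, 3, 4, 5, 6, 7}.
Read 'c': 0→∅, 1→{0}, 2→∅, 3→{1, 2, 5}, 4→{4, 6}, 5→∅, 6→{1, 2, 7}, 7→∅; union {0, 1, 2, 4, 5, 6, 7}; ε-closure = {0, 1, 2, 3, 4, 5, 6, 7}.
Read 'b': 0→{1, 2}, 1→{1}, 2→{1, 4, 6}, 3→∅, 4→{4}, 5→∅, 6→{2}, 7→{0, 3}; union {0, 1, 2, 3, 4, 6}; ε-closure = {0, 1, 2, 3, 4, 5, 6, 7}.
Read 'c': 0→∅, 1→{0}, 2→∅, 3→{1, 2, 5}, 4→{4, 6}, 5→∅, 6→{1, 2, 7}, 7→∅; union {0, 1, 2, 4, 5, 6, 7}; ε-closure = {0, 1, 2, 3, 4, 5, 6, 7}.
Read 'a': 0→{6}, 1→{1, 4}, 2→{0, 1, 2, 7}, 3→{2, 3, 4, 5}, 4→{5}, 5→{4}, 6→∅, 7→{2, 7}; now {0, 1, 2, 3, 4, 5, 6, 7}.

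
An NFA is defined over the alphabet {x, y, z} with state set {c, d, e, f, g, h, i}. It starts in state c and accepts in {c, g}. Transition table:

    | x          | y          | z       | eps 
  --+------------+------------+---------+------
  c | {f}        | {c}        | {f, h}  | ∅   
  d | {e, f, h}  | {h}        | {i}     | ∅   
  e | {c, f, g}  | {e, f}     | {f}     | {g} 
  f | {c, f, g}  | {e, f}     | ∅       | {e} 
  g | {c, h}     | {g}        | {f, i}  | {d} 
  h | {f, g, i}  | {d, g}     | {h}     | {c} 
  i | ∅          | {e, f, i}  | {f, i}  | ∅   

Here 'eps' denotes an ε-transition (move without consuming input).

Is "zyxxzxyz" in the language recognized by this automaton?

Yes

Start in {c}.
Read 'z': {c} → {c, d, e, f, g, h}.
Read 'y': {c, d, e, f, g, h} → {c, d, e, f, g, h}.
Read 'x': {c, d, e, f, g, h} → {c, d, e, f, g, h, i}.
Read 'x': {c, d, e, f, g, h, i} → {c, d, e, f, g, h, i}.
Read 'z': {c, d, e, f, g, h, i} → {c, d, e, f, g, h, i}.
Read 'x': {c, d, e, f, g, h, i} → {c, d, e, f, g, h, i}.
Read 'y': {c, d, e, f, g, h, i} → {c, d, e, f, g, h, i}.
Read 'z': {c, d, e, f, g, h, i} → {c, d, e, f, g, h, i}.
The final set {c, d, e, f, g, h, i} contains the accepting states c, g.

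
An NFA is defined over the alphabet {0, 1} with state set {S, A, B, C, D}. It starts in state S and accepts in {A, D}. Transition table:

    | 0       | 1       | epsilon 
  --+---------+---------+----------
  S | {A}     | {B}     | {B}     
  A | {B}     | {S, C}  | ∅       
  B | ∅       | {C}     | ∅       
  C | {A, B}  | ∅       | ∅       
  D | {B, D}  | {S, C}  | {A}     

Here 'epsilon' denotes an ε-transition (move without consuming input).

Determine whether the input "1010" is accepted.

Start: ε-closure({S}) = {S, B}.
Read '1': S→{B}, B→{C}; now {B, C}.
Read '0': B→∅, C→{A, B}; now {A, B}.
Read '1': A→{S, C}, B→{C}; union {S, C}; ε-closure = {S, B, C}.
Read '0': S→{A}, B→∅, C→{A, B}; now {A, B}.
The final set {A, B} contains the accepting state A.

Yes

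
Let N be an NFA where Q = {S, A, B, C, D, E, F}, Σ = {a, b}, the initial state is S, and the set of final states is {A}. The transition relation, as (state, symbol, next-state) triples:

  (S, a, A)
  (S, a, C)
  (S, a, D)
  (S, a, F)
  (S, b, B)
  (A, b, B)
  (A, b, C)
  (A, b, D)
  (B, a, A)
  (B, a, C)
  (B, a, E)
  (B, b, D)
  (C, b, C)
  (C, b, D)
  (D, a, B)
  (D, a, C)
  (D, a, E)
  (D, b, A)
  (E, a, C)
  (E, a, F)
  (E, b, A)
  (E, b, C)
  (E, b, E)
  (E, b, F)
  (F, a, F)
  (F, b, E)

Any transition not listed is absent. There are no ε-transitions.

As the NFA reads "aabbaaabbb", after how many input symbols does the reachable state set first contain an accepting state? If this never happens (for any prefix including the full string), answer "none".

Start in {S}.
Read 'a': S→{A, C, D, F}; now {A, C, D, F}.
None of the earlier sets intersect F, but {A, C, D, F} does.

1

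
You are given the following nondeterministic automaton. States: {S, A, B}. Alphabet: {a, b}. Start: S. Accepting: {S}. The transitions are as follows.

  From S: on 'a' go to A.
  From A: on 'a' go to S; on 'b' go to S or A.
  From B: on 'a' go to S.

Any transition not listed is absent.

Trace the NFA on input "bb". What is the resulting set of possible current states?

Start in {S}.
Read 'b': {S} → ∅.
The set is empty and remains empty for the remaining 1 symbol.

∅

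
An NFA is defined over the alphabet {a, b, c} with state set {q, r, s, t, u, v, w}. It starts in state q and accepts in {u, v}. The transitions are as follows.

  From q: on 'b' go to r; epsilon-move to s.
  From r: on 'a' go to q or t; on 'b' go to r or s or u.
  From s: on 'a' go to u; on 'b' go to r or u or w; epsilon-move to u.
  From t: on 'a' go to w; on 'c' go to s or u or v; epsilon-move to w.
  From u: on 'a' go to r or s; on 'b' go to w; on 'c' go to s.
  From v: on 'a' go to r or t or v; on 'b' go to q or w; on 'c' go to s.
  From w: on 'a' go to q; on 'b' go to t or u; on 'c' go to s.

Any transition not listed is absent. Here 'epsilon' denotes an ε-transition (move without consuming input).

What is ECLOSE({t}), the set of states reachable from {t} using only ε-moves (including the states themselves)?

{t, w}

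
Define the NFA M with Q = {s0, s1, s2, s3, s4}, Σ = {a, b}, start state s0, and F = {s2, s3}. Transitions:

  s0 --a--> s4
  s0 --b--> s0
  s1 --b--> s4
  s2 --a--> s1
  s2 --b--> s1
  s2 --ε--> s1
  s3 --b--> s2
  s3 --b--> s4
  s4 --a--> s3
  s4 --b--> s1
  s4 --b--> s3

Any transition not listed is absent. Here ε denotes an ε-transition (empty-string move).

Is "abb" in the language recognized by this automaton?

Yes

Start in {s0}.
Read 'a': s0→{s4}; now {s4}.
Read 'b': s4→{s1, s3}; now {s1, s3}.
Read 'b': s1→{s4}, s3→{s2, s4}; union {s2, s4}; ε-closure = {s1, s2, s4}.
The final set {s1, s2, s4} contains the accepting state s2.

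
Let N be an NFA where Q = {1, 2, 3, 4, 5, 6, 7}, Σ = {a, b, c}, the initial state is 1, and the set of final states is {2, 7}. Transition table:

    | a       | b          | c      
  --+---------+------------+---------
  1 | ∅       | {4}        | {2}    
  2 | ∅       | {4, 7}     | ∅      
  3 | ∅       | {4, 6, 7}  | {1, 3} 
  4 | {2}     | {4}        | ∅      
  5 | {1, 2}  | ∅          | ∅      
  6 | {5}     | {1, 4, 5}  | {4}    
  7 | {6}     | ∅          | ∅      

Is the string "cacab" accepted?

No

Start in {1}.
Read 'c': 1→{2}; now {2}.
Read 'a': 2→∅; now ∅.
The set is empty and remains empty for the remaining 3 symbols.
The final set ∅ contains no accepting state.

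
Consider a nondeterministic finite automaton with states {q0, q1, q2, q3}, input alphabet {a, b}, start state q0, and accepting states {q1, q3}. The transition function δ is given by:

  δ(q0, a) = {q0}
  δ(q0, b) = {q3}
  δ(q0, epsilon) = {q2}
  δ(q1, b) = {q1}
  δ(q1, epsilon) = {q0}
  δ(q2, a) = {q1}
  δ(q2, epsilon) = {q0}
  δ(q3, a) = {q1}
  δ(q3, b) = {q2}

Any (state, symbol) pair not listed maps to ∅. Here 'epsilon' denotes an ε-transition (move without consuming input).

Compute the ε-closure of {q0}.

{q0, q2}

Begin with {q0}.
ε-move q0 → q2; add q2.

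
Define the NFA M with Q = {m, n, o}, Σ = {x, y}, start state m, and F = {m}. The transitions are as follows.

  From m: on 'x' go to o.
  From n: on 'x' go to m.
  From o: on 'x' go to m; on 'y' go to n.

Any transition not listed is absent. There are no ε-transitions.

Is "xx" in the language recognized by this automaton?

Yes

Start in {m}.
Read 'x': m→{o}; now {o}.
Read 'x': o→{m}; now {m}.
The final set {m} contains the accepting state m.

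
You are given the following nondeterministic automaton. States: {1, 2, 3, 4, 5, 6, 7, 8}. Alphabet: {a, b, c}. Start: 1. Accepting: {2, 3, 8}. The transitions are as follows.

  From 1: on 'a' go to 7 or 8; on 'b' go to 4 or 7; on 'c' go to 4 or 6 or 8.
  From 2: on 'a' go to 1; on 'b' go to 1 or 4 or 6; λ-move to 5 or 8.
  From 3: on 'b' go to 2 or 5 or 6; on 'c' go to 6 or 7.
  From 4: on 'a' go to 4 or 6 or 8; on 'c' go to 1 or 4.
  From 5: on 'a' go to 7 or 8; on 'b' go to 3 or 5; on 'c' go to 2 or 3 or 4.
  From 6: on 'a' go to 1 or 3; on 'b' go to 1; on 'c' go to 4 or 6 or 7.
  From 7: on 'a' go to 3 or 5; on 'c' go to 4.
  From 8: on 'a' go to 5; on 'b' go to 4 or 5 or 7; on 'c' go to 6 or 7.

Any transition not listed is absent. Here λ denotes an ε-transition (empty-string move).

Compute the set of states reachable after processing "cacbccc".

{1, 2, 3, 4, 5, 6, 7, 8}

Start in {1}.
Read 'c': 1→{4, 6, 8}; now {4, 6, 8}.
Read 'a': 4→{4, 6, 8}, 6→{1, 3}, 8→{5}; now {1, 3, 4, 5, 6, 8}.
Read 'c': 1→{4, 6, 8}, 3→{6, 7}, 4→{1, 4}, 5→{2, 3, 4}, 6→{4, 6, 7}, 8→{6, 7}; union {1, 2, 3, 4, 6, 7, 8}; ε-closure = {1, 2, 3, 4, 5, 6, 7, 8}.
Read 'b': 1→{4, 7}, 2→{1, 4, 6}, 3→{2, 5, 6}, 4→∅, 5→{3, 5}, 6→{1}, 7→∅, 8→{4, 5, 7}; union {1, 2, 3, 4, 5, 6, 7}; ε-closure = {1, 2, 3, 4, 5, 6, 7, 8}.
Read 'c': 1→{4, 6, 8}, 2→∅, 3→{6, 7}, 4→{1, 4}, 5→{2, 3, 4}, 6→{4, 6, 7}, 7→{4}, 8→{6, 7}; union {1, 2, 3, 4, 6, 7, 8}; ε-closure = {1, 2, 3, 4, 5, 6, 7, 8}.
Read 'c': 1→{4, 6, 8}, 2→∅, 3→{6, 7}, 4→{1, 4}, 5→{2, 3, 4}, 6→{4, 6, 7}, 7→{4}, 8→{6, 7}; union {1, 2, 3, 4, 6, 7, 8}; ε-closure = {1, 2, 3, 4, 5, 6, 7, 8}.
Read 'c': 1→{4, 6, 8}, 2→∅, 3→{6, 7}, 4→{1, 4}, 5→{2, 3, 4}, 6→{4, 6, 7}, 7→{4}, 8→{6, 7}; union {1, 2, 3, 4, 6, 7, 8}; ε-closure = {1, 2, 3, 4, 5, 6, 7, 8}.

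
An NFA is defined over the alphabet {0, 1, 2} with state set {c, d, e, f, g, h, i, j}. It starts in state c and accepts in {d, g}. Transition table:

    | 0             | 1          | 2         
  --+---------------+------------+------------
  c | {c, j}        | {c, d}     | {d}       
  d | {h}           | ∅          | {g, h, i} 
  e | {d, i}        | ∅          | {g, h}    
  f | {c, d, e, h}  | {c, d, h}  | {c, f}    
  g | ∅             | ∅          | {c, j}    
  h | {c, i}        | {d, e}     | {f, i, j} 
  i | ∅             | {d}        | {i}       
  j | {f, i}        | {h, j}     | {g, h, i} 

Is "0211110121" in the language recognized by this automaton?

No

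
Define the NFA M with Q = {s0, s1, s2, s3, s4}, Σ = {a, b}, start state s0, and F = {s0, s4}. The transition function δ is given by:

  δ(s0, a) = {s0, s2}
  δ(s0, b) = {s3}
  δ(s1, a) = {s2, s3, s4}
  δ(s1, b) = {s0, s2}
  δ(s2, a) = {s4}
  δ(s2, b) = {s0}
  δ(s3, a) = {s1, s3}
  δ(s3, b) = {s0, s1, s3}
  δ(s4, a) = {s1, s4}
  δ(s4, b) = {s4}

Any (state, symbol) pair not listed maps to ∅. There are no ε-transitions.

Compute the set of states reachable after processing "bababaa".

{s0, s1, s2, s3, s4}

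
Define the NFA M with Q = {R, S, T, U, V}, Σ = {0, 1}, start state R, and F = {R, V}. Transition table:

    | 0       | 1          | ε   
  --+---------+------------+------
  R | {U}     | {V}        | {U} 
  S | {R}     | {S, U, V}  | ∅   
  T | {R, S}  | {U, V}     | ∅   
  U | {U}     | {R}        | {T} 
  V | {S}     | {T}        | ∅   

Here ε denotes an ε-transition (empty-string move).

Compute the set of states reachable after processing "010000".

{R, S, T, U}

Start: ε-closure({R}) = {R, T, U}.
Read '0': {R, T, U} → {R, S, T, U}.
Read '1': {R, S, T, U} → {R, S, T, U, V}.
Read '0': {R, S, T, U, V} → {R, S, T, U}.
Read '0': {R, S, T, U} → {R, S, T, U}.
Read '0': {R, S, T, U} → {R, S, T, U}.
Read '0': {R, S, T, U} → {R, S, T, U}.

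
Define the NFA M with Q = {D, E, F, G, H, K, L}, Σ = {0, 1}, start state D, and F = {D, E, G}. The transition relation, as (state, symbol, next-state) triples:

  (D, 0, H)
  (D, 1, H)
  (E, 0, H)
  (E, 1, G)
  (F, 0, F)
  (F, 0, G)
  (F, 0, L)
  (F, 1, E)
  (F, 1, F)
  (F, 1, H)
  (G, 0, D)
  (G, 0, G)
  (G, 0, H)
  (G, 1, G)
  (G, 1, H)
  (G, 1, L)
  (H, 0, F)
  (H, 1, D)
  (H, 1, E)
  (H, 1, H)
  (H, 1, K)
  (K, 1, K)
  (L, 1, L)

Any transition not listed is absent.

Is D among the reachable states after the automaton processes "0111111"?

Start in {D}.
Read '0': {D} → {H}.
Read '1': {H} → {D, E, H, K}.
Read '1': {D, E, H, K} → {D, E, G, H, K}.
Read '1': {D, E, G, H, K} → {D, E, G, H, K, L}.
Read '1': {D, E, G, H, K, L} → {D, E, G, H, K, L}.
Read '1': {D, E, G, H, K, L} → {D, E, G, H, K, L}.
Read '1': {D, E, G, H, K, L} → {D, E, G, H, K, L}.
State D is in {D, E, G, H, K, L}.

Yes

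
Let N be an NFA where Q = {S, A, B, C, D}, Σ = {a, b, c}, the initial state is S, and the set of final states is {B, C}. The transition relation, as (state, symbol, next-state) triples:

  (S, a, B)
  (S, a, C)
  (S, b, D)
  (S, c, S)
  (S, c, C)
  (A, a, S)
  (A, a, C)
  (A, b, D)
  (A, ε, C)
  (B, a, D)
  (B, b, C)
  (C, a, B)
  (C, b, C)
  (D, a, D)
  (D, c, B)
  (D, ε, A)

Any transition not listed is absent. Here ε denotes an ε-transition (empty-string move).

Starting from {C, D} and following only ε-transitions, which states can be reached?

Begin with {C, D}.
ε-move D → A; add A.

{A, C, D}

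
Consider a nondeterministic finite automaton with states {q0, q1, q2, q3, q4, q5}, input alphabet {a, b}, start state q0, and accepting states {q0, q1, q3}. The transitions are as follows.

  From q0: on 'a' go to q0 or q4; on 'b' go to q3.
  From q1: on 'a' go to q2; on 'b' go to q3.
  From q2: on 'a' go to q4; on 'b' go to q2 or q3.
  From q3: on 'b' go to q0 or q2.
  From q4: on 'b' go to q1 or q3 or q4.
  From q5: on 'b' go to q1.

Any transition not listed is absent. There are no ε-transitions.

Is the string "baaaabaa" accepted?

Start in {q0}.
Read 'b': q0→{q3}; now {q3}.
Read 'a': q3→∅; now ∅.
The set is empty and remains empty for the remaining 6 symbols.
The final set ∅ contains no accepting state.

No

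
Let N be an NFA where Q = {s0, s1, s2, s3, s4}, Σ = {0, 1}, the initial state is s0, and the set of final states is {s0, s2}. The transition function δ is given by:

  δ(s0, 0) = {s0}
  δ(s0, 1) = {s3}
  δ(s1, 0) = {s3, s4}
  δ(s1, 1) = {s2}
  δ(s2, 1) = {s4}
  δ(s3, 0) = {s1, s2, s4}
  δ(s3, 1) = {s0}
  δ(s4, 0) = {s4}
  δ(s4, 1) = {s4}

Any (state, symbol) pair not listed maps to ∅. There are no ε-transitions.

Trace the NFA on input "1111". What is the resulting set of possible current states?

{s0}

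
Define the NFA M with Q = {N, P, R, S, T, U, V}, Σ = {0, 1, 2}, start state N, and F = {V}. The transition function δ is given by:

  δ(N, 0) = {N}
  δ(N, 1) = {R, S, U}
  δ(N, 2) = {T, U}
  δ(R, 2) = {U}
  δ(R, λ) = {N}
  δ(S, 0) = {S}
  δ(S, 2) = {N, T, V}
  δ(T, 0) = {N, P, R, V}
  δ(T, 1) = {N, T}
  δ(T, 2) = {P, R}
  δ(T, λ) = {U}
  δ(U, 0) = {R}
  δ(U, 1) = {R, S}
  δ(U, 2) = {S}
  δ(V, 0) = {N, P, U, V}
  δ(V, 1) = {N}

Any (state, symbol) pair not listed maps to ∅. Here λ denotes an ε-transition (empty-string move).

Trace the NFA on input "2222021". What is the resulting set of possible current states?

{N, R, S, T, U}

Start in {N}.
Read '2': N→{T, U}; now {T, U}.
Read '2': T→{P, R}, U→{S}; union {P, R, S}; ε-closure = {N, P, R, S}.
Read '2': N→{T, U}, P→∅, R→{U}, S→{N, T, V}; now {N, T, U, V}.
Read '2': N→{T, U}, T→{P, R}, U→{S}, V→∅; union {P, R, S, T, U}; ε-closure = {N, P, R, S, T, U}.
Read '0': N→{N}, P→∅, R→∅, S→{S}, T→{N, P, R, V}, U→{R}; now {N, P, R, S, V}.
Read '2': N→{T, U}, P→∅, R→{U}, S→{N, T, V}, V→∅; now {N, T, U, V}.
Read '1': N→{R, S, U}, T→{N, T}, U→{R, S}, V→{N}; now {N, R, S, T, U}.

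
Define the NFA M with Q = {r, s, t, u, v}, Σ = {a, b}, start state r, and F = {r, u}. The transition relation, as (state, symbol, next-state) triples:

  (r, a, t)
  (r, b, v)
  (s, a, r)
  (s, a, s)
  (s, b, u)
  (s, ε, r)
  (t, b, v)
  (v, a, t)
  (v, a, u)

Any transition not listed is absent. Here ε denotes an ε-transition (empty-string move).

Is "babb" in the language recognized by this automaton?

No

Start in {r}.
Read 'b': {r} → {v}.
Read 'a': {v} → {t, u}.
Read 'b': {t, u} → {v}.
Read 'b': {v} → ∅.
The final set ∅ contains no accepting state.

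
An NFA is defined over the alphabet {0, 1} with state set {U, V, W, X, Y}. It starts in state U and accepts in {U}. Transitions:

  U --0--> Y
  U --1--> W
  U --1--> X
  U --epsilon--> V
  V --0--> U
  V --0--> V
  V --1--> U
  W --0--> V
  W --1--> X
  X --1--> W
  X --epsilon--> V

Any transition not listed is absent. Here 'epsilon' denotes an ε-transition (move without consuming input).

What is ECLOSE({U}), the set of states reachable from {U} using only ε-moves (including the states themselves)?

Begin with {U}.
ε-move U → V; add V.

{U, V}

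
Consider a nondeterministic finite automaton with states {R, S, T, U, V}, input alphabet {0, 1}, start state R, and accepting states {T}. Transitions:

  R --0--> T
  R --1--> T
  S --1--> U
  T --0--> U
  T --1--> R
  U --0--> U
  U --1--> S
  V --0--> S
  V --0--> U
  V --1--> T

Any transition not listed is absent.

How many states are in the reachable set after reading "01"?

Start in {R}.
Read '0': R→{T}; now {T}.
Read '1': T→{R}; now {R}.
That set has 1 state.

1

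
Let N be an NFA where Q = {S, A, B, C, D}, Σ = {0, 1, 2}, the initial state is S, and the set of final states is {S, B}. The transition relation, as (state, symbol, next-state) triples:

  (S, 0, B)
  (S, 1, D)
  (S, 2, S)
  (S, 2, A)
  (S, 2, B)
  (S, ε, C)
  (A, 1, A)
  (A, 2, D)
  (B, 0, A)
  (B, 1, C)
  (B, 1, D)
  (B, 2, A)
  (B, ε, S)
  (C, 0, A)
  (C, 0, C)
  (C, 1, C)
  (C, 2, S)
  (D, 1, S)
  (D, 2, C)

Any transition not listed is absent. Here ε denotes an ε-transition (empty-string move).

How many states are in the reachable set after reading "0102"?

Start: ε-closure({S}) = {S, C}.
Read '0': {S, C} → {S, A, B, C}.
Read '1': {S, A, B, C} → {A, C, D}.
Read '0': {A, C, D} → {A, C}.
Read '2': {A, C} → {S, C, D}.
That set has 3 states.

3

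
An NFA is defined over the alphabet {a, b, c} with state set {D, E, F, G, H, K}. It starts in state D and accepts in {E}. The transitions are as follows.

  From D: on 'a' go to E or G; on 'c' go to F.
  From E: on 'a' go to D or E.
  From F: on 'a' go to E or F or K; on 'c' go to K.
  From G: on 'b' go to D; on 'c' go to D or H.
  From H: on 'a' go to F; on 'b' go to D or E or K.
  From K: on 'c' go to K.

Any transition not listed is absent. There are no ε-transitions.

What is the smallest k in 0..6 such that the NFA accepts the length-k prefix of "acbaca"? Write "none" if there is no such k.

1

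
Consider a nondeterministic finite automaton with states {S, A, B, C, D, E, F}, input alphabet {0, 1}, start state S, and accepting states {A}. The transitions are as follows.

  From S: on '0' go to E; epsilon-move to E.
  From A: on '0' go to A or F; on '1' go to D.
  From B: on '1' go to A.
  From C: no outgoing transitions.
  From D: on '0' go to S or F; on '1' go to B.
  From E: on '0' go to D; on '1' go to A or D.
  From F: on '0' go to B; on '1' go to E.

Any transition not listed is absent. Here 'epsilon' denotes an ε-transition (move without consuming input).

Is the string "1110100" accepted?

Start: ε-closure({S}) = {S, E}.
Read '1': {S, E} → {A, D}.
Read '1': {A, D} → {B, D}.
Read '1': {B, D} → {A, B}.
Read '0': {A, B} → {A, F}.
Read '1': {A, F} → {D, E}.
Read '0': {D, E} → {S, D, E, F}.
Read '0': {S, D, E, F} → {S, B, D, E, F}.
The final set {S, B, D, E, F} contains no accepting state.

No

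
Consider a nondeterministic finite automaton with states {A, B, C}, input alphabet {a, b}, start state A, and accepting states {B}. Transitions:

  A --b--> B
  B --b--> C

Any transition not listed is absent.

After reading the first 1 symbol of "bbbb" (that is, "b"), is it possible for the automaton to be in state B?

Start in {A}.
Read 'b': A→{B}; now {B}.
State B is in {B}.

Yes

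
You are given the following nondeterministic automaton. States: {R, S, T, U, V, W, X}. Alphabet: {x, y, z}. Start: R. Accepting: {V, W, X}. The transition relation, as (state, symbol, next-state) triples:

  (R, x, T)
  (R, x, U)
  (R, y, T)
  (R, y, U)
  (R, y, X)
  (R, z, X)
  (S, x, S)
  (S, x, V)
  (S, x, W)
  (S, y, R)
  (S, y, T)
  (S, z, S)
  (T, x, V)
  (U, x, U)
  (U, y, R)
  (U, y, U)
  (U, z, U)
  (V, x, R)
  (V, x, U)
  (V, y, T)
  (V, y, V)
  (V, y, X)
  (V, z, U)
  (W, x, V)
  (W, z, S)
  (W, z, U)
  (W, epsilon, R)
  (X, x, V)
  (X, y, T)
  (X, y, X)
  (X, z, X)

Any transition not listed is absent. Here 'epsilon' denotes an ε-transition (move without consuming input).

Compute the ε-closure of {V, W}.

Begin with {V, W}.
ε-move W → R; add R.

{R, V, W}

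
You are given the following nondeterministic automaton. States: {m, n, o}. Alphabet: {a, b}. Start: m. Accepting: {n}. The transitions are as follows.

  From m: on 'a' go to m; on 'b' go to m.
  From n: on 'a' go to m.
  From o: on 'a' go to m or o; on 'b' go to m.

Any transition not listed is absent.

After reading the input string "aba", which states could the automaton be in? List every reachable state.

{m}

Start in {m}.
Read 'a': {m} → {m}.
Read 'b': {m} → {m}.
Read 'a': {m} → {m}.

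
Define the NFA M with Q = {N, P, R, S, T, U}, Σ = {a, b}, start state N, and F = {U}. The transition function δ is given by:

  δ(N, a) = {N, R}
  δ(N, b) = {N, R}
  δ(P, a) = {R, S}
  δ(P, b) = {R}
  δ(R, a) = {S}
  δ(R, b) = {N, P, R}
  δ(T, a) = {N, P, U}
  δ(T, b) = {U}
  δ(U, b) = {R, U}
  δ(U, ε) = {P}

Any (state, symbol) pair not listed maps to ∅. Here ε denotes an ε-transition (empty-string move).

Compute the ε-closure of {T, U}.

Begin with {T, U}.
ε-move U → P; add P.

{P, T, U}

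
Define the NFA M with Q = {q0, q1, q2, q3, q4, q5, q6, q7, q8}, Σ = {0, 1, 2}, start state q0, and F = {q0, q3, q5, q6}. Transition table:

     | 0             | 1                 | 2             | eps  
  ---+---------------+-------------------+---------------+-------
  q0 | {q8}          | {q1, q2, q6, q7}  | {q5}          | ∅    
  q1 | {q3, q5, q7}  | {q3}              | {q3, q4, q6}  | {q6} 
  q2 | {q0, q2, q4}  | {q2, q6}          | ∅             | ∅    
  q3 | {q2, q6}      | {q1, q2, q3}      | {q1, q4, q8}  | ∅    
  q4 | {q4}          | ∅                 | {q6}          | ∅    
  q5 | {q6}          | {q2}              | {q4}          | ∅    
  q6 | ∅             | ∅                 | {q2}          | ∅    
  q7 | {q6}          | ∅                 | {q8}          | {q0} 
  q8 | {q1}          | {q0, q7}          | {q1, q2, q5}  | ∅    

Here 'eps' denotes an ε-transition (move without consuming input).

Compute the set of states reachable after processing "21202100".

Start in {q0}.
Read '2': q0→{q5}; now {q5}.
Read '1': q5→{q2}; now {q2}.
Read '2': q2→∅; now ∅.
The set is empty and remains empty for the remaining 5 symbols.

∅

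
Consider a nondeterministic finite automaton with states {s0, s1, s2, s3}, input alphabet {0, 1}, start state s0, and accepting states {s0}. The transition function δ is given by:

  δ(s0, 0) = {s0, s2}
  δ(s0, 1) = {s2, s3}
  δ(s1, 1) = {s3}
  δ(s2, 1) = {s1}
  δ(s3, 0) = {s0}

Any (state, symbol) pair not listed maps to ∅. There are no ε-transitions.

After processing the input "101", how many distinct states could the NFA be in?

2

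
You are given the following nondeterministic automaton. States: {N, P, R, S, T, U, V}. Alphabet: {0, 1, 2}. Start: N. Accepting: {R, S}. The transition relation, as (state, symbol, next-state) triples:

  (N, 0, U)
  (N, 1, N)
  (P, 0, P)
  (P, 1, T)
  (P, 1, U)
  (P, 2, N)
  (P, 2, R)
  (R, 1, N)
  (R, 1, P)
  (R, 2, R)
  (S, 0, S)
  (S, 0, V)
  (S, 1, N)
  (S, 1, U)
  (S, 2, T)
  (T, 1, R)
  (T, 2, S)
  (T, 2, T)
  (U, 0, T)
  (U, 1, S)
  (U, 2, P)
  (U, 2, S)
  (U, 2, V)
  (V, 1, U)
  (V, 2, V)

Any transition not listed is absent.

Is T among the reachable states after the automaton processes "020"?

Start in {N}.
Read '0': N→{U}; now {U}.
Read '2': U→{P, S, V}; now {P, S, V}.
Read '0': P→{P}, S→{S, V}, V→∅; now {P, S, V}.
State T is not in {P, S, V}.

No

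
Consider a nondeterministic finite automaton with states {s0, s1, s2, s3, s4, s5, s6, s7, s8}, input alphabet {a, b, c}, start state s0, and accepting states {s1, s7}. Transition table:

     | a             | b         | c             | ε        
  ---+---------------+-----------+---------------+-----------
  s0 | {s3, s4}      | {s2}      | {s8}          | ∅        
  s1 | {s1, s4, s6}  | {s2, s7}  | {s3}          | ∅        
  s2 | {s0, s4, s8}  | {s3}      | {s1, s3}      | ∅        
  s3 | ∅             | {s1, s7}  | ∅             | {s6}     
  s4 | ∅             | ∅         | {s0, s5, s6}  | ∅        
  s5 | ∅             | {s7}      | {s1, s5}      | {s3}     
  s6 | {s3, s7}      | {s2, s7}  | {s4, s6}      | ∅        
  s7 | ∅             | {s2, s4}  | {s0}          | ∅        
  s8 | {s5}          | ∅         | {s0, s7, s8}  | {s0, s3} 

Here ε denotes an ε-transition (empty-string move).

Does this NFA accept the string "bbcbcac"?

No

Start in {s0}.
Read 'b': s0→{s2}; now {s2}.
Read 'b': s2→{s3}; union {s3}; ε-closure = {s3, s6}.
Read 'c': s3→∅, s6→{s4, s6}; now {s4, s6}.
Read 'b': s4→∅, s6→{s2, s7}; now {s2, s7}.
Read 'c': s2→{s1, s3}, s7→{s0}; union {s0, s1, s3}; ε-closure = {s0, s1, s3, s6}.
Read 'a': s0→{s3, s4}, s1→{s1, s4, s6}, s3→∅, s6→{s3, s7}; now {s1, s3, s4, s6, s7}.
Read 'c': s1→{s3}, s3→∅, s4→{s0, s5, s6}, s6→{s4, s6}, s7→{s0}; now {s0, s3, s4, s5, s6}.
The final set {s0, s3, s4, s5, s6} contains no accepting state.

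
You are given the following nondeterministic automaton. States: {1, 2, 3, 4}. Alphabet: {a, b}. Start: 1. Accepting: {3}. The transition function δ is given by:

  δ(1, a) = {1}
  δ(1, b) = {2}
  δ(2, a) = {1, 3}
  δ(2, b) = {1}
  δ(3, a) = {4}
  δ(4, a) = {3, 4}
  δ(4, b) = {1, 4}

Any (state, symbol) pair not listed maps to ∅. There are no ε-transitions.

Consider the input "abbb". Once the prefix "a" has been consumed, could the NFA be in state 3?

Start in {1}.
Read 'a': 1→{1}; now {1}.
State 3 is not in {1}.

No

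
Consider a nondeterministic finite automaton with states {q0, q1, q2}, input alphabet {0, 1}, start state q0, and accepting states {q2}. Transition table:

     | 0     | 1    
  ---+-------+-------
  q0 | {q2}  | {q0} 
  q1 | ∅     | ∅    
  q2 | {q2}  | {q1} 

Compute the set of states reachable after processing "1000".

Start in {q0}.
Read '1': q0→{q0}; now {q0}.
Read '0': q0→{q2}; now {q2}.
Read '0': q2→{q2}; now {q2}.
Read '0': q2→{q2}; now {q2}.

{q2}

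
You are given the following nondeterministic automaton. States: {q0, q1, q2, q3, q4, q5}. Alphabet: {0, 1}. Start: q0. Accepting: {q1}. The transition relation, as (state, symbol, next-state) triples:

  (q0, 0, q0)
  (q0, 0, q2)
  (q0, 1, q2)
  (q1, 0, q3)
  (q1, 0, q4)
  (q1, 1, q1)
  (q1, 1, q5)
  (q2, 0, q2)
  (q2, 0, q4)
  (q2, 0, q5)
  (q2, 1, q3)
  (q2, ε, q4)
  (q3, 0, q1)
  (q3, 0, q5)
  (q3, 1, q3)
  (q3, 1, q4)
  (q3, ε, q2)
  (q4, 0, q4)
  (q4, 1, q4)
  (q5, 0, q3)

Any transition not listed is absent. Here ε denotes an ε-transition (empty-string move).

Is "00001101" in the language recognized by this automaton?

Yes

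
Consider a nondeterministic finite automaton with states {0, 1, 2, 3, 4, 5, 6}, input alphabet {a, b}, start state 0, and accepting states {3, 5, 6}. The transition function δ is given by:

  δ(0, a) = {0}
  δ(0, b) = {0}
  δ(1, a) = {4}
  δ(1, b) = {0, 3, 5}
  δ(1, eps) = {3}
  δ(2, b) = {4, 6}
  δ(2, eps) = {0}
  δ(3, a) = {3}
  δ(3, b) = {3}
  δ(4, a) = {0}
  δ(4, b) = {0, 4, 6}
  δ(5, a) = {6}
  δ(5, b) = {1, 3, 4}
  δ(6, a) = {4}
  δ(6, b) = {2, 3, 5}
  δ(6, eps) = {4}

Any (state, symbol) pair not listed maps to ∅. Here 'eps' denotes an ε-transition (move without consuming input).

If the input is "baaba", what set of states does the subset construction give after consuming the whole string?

Start in {0}.
Read 'b': 0→{0}; now {0}.
Read 'a': 0→{0}; now {0}.
Read 'a': 0→{0}; now {0}.
Read 'b': 0→{0}; now {0}.
Read 'a': 0→{0}; now {0}.

{0}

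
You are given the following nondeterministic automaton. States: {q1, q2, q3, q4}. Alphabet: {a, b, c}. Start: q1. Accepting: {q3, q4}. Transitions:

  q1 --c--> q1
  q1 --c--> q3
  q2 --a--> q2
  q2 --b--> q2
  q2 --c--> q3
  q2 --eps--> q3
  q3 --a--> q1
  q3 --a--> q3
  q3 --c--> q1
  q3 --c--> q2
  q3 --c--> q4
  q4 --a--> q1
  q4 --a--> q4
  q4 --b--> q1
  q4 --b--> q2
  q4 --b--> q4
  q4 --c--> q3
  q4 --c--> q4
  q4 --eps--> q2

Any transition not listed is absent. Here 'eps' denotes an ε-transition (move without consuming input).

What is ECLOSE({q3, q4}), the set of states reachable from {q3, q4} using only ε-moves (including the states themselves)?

Begin with {q3, q4}.
ε-move q4 → q2; add q2.

{q2, q3, q4}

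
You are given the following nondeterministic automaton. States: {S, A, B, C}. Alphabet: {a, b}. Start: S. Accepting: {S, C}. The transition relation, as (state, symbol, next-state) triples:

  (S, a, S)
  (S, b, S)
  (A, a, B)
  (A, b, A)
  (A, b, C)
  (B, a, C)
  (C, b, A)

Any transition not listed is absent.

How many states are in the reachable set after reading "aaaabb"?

1

Start in {S}.
Read 'a': S→{S}; now {S}.
Read 'a': S→{S}; now {S}.
Read 'a': S→{S}; now {S}.
Read 'a': S→{S}; now {S}.
Read 'b': S→{S}; now {S}.
Read 'b': S→{S}; now {S}.
That set has 1 state.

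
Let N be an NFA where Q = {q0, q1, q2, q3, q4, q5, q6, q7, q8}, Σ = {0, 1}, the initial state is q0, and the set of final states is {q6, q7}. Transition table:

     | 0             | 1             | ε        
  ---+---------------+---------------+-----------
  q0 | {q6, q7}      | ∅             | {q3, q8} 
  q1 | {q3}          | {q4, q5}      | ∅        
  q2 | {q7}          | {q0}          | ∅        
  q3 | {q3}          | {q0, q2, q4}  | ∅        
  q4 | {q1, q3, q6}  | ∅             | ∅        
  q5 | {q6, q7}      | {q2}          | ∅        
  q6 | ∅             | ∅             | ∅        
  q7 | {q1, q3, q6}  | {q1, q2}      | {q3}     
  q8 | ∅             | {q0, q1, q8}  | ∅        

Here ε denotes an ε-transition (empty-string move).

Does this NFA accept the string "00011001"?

No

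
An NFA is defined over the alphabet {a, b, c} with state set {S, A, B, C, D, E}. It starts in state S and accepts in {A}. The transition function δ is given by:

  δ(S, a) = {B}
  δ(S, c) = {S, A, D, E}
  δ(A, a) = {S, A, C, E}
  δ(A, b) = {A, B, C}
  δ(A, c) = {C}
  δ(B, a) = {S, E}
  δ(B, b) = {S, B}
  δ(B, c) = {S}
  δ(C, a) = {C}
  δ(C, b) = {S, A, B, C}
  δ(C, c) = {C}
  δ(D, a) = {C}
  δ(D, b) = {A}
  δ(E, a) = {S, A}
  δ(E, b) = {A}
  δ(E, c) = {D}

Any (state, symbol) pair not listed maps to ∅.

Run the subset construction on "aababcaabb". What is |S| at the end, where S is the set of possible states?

Start in {S}.
Read 'a': S→{B}; now {B}.
Read 'a': B→{S, E}; now {S, E}.
Read 'b': S→∅, E→{A}; now {A}.
Read 'a': A→{S, A, C, E}; now {S, A, C, E}.
Read 'b': S→∅, A→{A, B, C}, C→{S, A, B, C}, E→{A}; now {S, A, B, C}.
Read 'c': S→{S, A, D, E}, A→{C}, B→{S}, C→{C}; now {S, A, C, D, E}.
Read 'a': S→{B}, A→{S, A, C, E}, C→{C}, D→{C}, E→{S, A}; now {S, A, B, C, E}.
Read 'a': S→{B}, A→{S, A, C, E}, B→{S, E}, C→{C}, E→{S, A}; now {S, A, B, C, E}.
Read 'b': S→∅, A→{A, B, C}, B→{S, B}, C→{S, A, B, C}, E→{A}; now {S, A, B, C}.
Read 'b': S→∅, A→{A, B, C}, B→{S, B}, C→{S, A, B, C}; now {S, A, B, C}.
That set has 4 states.

4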